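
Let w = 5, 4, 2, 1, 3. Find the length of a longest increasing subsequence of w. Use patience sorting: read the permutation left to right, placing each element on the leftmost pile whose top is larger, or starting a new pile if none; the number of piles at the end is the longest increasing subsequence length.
2

5: new pile. tops = [5]
4: onto pile 1 (replacing 5). tops = [4]
2: onto pile 1 (replacing 4). tops = [2]
1: onto pile 1 (replacing 2). tops = [1]
3: new pile. tops = [1, 3]

2 piles, so the longest increasing subsequence has length 2.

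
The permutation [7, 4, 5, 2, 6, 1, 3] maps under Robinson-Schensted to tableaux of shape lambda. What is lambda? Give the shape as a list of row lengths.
Row-insert each entry into an empty tableau.

After inserting 7: P = [[7]].
After inserting 4: P = [[4], [7]].
After inserting 5: P = [[4, 5], [7]].
After inserting 2: P = [[2, 5], [4], [7]].
After inserting 6: P = [[2, 5, 6], [4], [7]].
After inserting 1: P = [[1, 5, 6], [2], [4], [7]].
After inserting 3: P = [[1, 3, 6], [2, 5], [4], [7]].

The final insertion tableau P = [[1, 3, 6], [2, 5], [4], [7]] has shape [3, 2, 1, 1].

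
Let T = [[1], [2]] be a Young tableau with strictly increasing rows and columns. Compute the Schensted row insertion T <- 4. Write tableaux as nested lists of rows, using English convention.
[[1, 4], [2]]

4 is larger than every entry of row 1, so it is appended to row 1. The new tableau is [[1, 4], [2]].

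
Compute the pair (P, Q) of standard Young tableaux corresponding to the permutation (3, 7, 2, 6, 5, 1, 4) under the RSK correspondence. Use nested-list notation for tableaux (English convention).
P = [[1, 4], [2, 5], [3, 6], [7]], Q = [[1, 2], [3, 4], [5, 7], [6]]

Insert each entry of the permutation into P by Schensted row insertion, recording in Q the position of each new cell.

After inserting 3: P = [[3]].
After inserting 7: P = [[3, 7]].
After inserting 2: P = [[2, 7], [3]].
After inserting 6: P = [[2, 6], [3, 7]].
After inserting 5: P = [[2, 5], [3, 6], [7]].
After inserting 1: P = [[1, 5], [2, 6], [3], [7]].
After inserting 4: P = [[1, 4], [2, 5], [3, 6], [7]].

So P = [[1, 4], [2, 5], [3, 6], [7]], Q = [[1, 2], [3, 4], [5, 7], [6]].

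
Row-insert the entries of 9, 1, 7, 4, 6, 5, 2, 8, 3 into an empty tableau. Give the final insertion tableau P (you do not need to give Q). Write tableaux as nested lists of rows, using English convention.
After inserting 9: P = [[9]].
After inserting 1: P = [[1], [9]].
After inserting 7: P = [[1, 7], [9]].
After inserting 4: P = [[1, 4], [7], [9]].
After inserting 6: P = [[1, 4, 6], [7], [9]].
After inserting 5: P = [[1, 4, 5], [6], [7], [9]].
After inserting 2: P = [[1, 2, 5], [4], [6], [7], [9]].
After inserting 8: P = [[1, 2, 5, 8], [4], [6], [7], [9]].
After inserting 3: P = [[1, 2, 3, 8], [4, 5], [6], [7], [9]].

So P = [[1, 2, 3, 8], [4, 5], [6], [7], [9]].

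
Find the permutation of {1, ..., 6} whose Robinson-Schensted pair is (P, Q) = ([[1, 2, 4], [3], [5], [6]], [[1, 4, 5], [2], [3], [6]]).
6 5 1 3 4 2

Reverse RSK: for i = n, n-1, ..., 1, locate i in Q, remove the corresponding corner cell from P, and reverse-bump its entry up through P; the value ejected from row 1 is w(i).

So w = 6 5 1 3 4 2.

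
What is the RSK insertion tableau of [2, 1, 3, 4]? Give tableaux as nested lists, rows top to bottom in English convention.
Insert 2: appended to row 1. P = [[2]].
Insert 1: 1 bumps 2 from row 1; 2 starts row 2. P = [[1], [2]].
Insert 3: appended to row 1. P = [[1, 3], [2]].
Insert 4: appended to row 1. P = [[1, 3, 4], [2]].

So P = [[1, 3, 4], [2]].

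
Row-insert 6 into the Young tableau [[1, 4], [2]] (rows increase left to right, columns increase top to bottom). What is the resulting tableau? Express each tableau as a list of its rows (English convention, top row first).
6 is larger than every entry of row 1, so it is appended to row 1. The new tableau is [[1, 4, 6], [2]].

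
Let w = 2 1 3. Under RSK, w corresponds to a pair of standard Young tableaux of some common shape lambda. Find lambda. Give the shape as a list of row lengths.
[2, 1]

Row-insert each entry into an empty tableau.

After inserting 2: P = [[2]].
After inserting 1: P = [[1], [2]].
After inserting 3: P = [[1, 3], [2]].

The final insertion tableau P = [[1, 3], [2]] has shape [2, 1].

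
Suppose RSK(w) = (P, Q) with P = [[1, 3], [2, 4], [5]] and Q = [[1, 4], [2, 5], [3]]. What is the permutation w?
5 2 1 4 3

Reverse the RSK construction: for i from n down to 1, find the cell of Q containing i, remove the entry at that cell from P, and reverse-bump it up through P; the value ejected from row 1 is w(i).

Step i=5: Q has 5 at row 2, column 2; remove 4 from row 2 of P and reverse-bump: 4 enters row 1 and ejects 3. So w(5) = 3. P is now [[1, 4], [2], [5]].
Step i=4: Q has 4 at row 1, column 2; remove that cell from P, ejecting 4. So w(4) = 4. P is now [[1], [2], [5]].
Step i=3: Q has 3 at row 3, column 1; remove 5 from row 3 of P and reverse-bump: 5 enters row 2 and ejects 2; 2 enters row 1 and ejects 1. So w(3) = 1. P is now [[2], [5]].
Step i=2: Q has 2 at row 2, column 1; remove 5 from row 2 of P and reverse-bump: 5 enters row 1 and ejects 2. So w(2) = 2. P is now [[5]].
Step i=1: Q has 1 at row 1, column 1; remove that cell from P, ejecting 5. So w(1) = 5. P is now [].

So w = 5 2 1 4 3.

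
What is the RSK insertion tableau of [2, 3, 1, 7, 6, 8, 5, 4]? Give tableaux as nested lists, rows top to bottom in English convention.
P = [[1, 3, 4, 8], [2, 5], [6], [7]]

Insert 2: appended to row 1. P = [[2]].
Insert 3: appended to row 1. P = [[2, 3]].
Insert 1: 1 bumps 2 from row 1; 2 starts row 2. P = [[1, 3], [2]].
Insert 7: appended to row 1. P = [[1, 3, 7], [2]].
Insert 6: 6 bumps 7 from row 1; 7 appends to row 2. P = [[1, 3, 6], [2, 7]].
Insert 8: appended to row 1. P = [[1, 3, 6, 8], [2, 7]].
Insert 5: 5 bumps 6 from row 1; 6 bumps 7 from row 2; 7 starts row 3. P = [[1, 3, 5, 8], [2, 6], [7]].
Insert 4: 4 bumps 5 from row 1; 5 bumps 6 from row 2; 6 bumps 7 from row 3; 7 starts row 4. P = [[1, 3, 4, 8], [2, 5], [6], [7]].

So P = [[1, 3, 4, 8], [2, 5], [6], [7]].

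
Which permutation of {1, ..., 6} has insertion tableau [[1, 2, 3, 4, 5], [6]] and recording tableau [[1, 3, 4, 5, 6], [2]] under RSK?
6 1 2 3 4 5

Reverse the RSK construction: for i from n down to 1, find the cell of Q containing i, remove the entry at that cell from P, and reverse-bump it up through P; the value ejected from row 1 is w(i).

Step i=6: Q has 6 at row 1, column 5; remove that cell from P, ejecting 5. So w(6) = 5. P is now [[1, 2, 3, 4], [6]].
Step i=5: Q has 5 at row 1, column 4; remove that cell from P, ejecting 4. So w(5) = 4. P is now [[1, 2, 3], [6]].
Step i=4: Q has 4 at row 1, column 3; remove that cell from P, ejecting 3. So w(4) = 3. P is now [[1, 2], [6]].
Step i=3: Q has 3 at row 1, column 2; remove that cell from P, ejecting 2. So w(3) = 2. P is now [[1], [6]].
Step i=2: Q has 2 at row 2, column 1; remove 6 from row 2 of P and reverse-bump: 6 enters row 1 and ejects 1. So w(2) = 1. P is now [[6]].
Step i=1: Q has 1 at row 1, column 1; remove that cell from P, ejecting 6. So w(1) = 6. P is now [].

So w = 6 1 2 3 4 5.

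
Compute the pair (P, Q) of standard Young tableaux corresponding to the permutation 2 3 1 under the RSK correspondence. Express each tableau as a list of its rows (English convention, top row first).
P = [[1, 3], [2]], Q = [[1, 2], [3]]

Insert each entry of the permutation into P by Schensted row insertion, recording in Q the position of each new cell.

Insert 2: appended to row 1. P = [[2]].
Insert 3: appended to row 1. P = [[2, 3]].
Insert 1: 1 bumps 2 from row 1; 2 starts row 2. P = [[1, 3], [2]].

So P = [[1, 3], [2]], Q = [[1, 2], [3]].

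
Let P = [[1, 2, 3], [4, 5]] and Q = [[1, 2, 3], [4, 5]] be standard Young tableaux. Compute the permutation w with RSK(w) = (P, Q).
1 4 5 2 3

Reverse RSK: for i = n, n-1, ..., 1, locate i in Q, remove the corresponding corner cell from P, and reverse-bump its entry up through P; the value ejected from row 1 is w(i).

So w = 1 4 5 2 3.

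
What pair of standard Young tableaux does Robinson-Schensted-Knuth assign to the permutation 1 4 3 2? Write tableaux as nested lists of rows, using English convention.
Insert each entry of the permutation into P by Schensted row insertion, recording in Q the position of each new cell.

Insert 1: appended to row 1. P = [[1]].
Insert 4: appended to row 1. P = [[1, 4]].
Insert 3: 3 bumps 4 from row 1; 4 starts row 2. P = [[1, 3], [4]].
Insert 2: 2 bumps 3 from row 1; 3 bumps 4 from row 2; 4 starts row 3. P = [[1, 2], [3], [4]].

So P = [[1, 2], [3], [4]], Q = [[1, 2], [3], [4]].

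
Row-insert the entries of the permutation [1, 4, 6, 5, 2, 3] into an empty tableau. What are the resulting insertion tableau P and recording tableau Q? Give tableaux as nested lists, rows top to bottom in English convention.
P = [[1, 2, 3], [4, 5], [6]], Q = [[1, 2, 3], [4, 6], [5]]

Insert each entry of the permutation into P by Schensted row insertion, recording in Q the position of each new cell.

Insert 1: appended to row 1. P = [[1]].
Insert 4: appended to row 1. P = [[1, 4]].
Insert 6: appended to row 1. P = [[1, 4, 6]].
Insert 5: 5 bumps 6 from row 1; 6 starts row 2. P = [[1, 4, 5], [6]].
Insert 2: 2 bumps 4 from row 1; 4 bumps 6 from row 2; 6 starts row 3. P = [[1, 2, 5], [4], [6]].
Insert 3: 3 bumps 5 from row 1; 5 appends to row 2. P = [[1, 2, 3], [4, 5], [6]].

So P = [[1, 2, 3], [4, 5], [6]], Q = [[1, 2, 3], [4, 6], [5]].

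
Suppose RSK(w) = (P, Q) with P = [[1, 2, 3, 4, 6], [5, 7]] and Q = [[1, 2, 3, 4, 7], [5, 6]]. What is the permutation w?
Reverse the RSK construction: for i from n down to 1, find the cell of Q containing i, remove the entry at that cell from P, and reverse-bump it up through P; the value ejected from row 1 is w(i).

Step i=7: Q has 7 at row 1, column 5; remove that cell from P, ejecting 6. So w(7) = 6. P is now [[1, 2, 3, 4], [5, 7]].
Step i=6: Q has 6 at row 2, column 2; remove 7 from row 2 of P and reverse-bump: 7 enters row 1 and ejects 4. So w(6) = 4. P is now [[1, 2, 3, 7], [5]].
Step i=5: Q has 5 at row 2, column 1; remove 5 from row 2 of P and reverse-bump: 5 enters row 1 and ejects 3. So w(5) = 3. P is now [[1, 2, 5, 7]].
Step i=4: Q has 4 at row 1, column 4; remove that cell from P, ejecting 7. So w(4) = 7. P is now [[1, 2, 5]].
Step i=3: Q has 3 at row 1, column 3; remove that cell from P, ejecting 5. So w(3) = 5. P is now [[1, 2]].
Step i=2: Q has 2 at row 1, column 2; remove that cell from P, ejecting 2. So w(2) = 2. P is now [[1]].
Step i=1: Q has 1 at row 1, column 1; remove that cell from P, ejecting 1. So w(1) = 1. P is now [].

So w = 1 2 5 7 3 4 6.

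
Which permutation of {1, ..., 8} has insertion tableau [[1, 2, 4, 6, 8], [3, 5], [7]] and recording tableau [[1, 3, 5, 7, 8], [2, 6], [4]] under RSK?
Reverse the RSK construction: for i from n down to 1, find the cell of Q containing i, remove the entry at that cell from P, and reverse-bump it up through P; the value ejected from row 1 is w(i).

Step i=8: Q has 8 at row 1, column 5; remove that cell from P, ejecting 8. So w(8) = 8. P is now [[1, 2, 4, 6], [3, 5], [7]].
Step i=7: Q has 7 at row 1, column 4; remove that cell from P, ejecting 6. So w(7) = 6. P is now [[1, 2, 4], [3, 5], [7]].
Step i=6: Q has 6 at row 2, column 2; remove 5 from row 2 of P and reverse-bump: 5 enters row 1 and ejects 4. So w(6) = 4. P is now [[1, 2, 5], [3], [7]].
Step i=5: Q has 5 at row 1, column 3; remove that cell from P, ejecting 5. So w(5) = 5. P is now [[1, 2], [3], [7]].
Step i=4: Q has 4 at row 3, column 1; remove 7 from row 3 of P and reverse-bump: 7 enters row 2 and ejects 3; 3 enters row 1 and ejects 2. So w(4) = 2. P is now [[1, 3], [7]].
Step i=3: Q has 3 at row 1, column 2; remove that cell from P, ejecting 3. So w(3) = 3. P is now [[1], [7]].
Step i=2: Q has 2 at row 2, column 1; remove 7 from row 2 of P and reverse-bump: 7 enters row 1 and ejects 1. So w(2) = 1. P is now [[7]].
Step i=1: Q has 1 at row 1, column 1; remove that cell from P, ejecting 7. So w(1) = 7. P is now [].

So w = 7 1 3 2 5 4 6 8.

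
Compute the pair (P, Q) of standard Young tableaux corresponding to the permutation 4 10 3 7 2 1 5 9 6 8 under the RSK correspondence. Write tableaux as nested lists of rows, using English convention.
P = [[1, 5, 6, 8], [2, 7, 9], [3, 10], [4]], Q = [[1, 2, 8, 10], [3, 4, 9], [5, 7], [6]]

Insert each entry of the permutation into P by Schensted row insertion, recording in Q the position of each new cell.

Insert 4: appended to row 1. P = [[4]].
Insert 10: appended to row 1. P = [[4, 10]].
Insert 3: 3 bumps 4 from row 1; 4 starts row 2. P = [[3, 10], [4]].
Insert 7: 7 bumps 10 from row 1; 10 appends to row 2. P = [[3, 7], [4, 10]].
Insert 2: 2 bumps 3 from row 1; 3 bumps 4 from row 2; 4 starts row 3. P = [[2, 7], [3, 10], [4]].
Insert 1: 1 bumps 2 from row 1; 2 bumps 3 from row 2; 3 bumps 4 from row 3; 4 starts row 4. P = [[1, 7], [2, 10], [3], [4]].
Insert 5: 5 bumps 7 from row 1; 7 bumps 10 from row 2; 10 appends to row 3. P = [[1, 5], [2, 7], [3, 10], [4]].
Insert 9: appended to row 1. P = [[1, 5, 9], [2, 7], [3, 10], [4]].
Insert 6: 6 bumps 9 from row 1; 9 appends to row 2. P = [[1, 5, 6], [2, 7, 9], [3, 10], [4]].
Insert 8: appended to row 1. P = [[1, 5, 6, 8], [2, 7, 9], [3, 10], [4]].

So P = [[1, 5, 6, 8], [2, 7, 9], [3, 10], [4]], Q = [[1, 2, 8, 10], [3, 4, 9], [5, 7], [6]].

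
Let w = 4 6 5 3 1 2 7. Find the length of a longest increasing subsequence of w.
3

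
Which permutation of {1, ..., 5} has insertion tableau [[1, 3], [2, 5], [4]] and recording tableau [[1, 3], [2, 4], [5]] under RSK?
Reverse the RSK construction: for i from n down to 1, find the cell of Q containing i, remove the entry at that cell from P, and reverse-bump it up through P; the value ejected from row 1 is w(i).

Step i=5: Q has 5 at row 3, column 1; remove 4 from row 3 of P and reverse-bump: 4 enters row 2 and ejects 2; 2 enters row 1 and ejects 1. So w(5) = 1. P is now [[2, 3], [4, 5]].
Step i=4: Q has 4 at row 2, column 2; remove 5 from row 2 of P and reverse-bump: 5 enters row 1 and ejects 3. So w(4) = 3. P is now [[2, 5], [4]].
Step i=3: Q has 3 at row 1, column 2; remove that cell from P, ejecting 5. So w(3) = 5. P is now [[2], [4]].
Step i=2: Q has 2 at row 2, column 1; remove 4 from row 2 of P and reverse-bump: 4 enters row 1 and ejects 2. So w(2) = 2. P is now [[4]].
Step i=1: Q has 1 at row 1, column 1; remove that cell from P, ejecting 4. So w(1) = 4. P is now [].

So w = 4 2 5 3 1.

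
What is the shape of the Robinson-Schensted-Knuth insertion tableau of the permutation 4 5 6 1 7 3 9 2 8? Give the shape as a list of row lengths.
Row-insert each entry into an empty tableau.

After inserting 4: P = [[4]].
After inserting 5: P = [[4, 5]].
After inserting 6: P = [[4, 5, 6]].
After inserting 1: P = [[1, 5, 6], [4]].
After inserting 7: P = [[1, 5, 6, 7], [4]].
After inserting 3: P = [[1, 3, 6, 7], [4, 5]].
After inserting 9: P = [[1, 3, 6, 7, 9], [4, 5]].
After inserting 2: P = [[1, 2, 6, 7, 9], [3, 5], [4]].
After inserting 8: P = [[1, 2, 6, 7, 8], [3, 5, 9], [4]].

The final insertion tableau P = [[1, 2, 6, 7, 8], [3, 5, 9], [4]] has shape [5, 3, 1].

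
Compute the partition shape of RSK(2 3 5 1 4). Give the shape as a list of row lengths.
[3, 2]

Row-insert each entry into an empty tableau.

After inserting 2: P = [[2]].
After inserting 3: P = [[2, 3]].
After inserting 5: P = [[2, 3, 5]].
After inserting 1: P = [[1, 3, 5], [2]].
After inserting 4: P = [[1, 3, 4], [2, 5]].

The final insertion tableau P = [[1, 3, 4], [2, 5]] has shape [3, 2].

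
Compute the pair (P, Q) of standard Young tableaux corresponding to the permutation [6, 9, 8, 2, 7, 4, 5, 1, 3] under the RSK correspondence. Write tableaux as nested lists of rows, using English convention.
P = [[1, 3, 5], [2, 4], [6, 7], [8], [9]], Q = [[1, 2, 7], [3, 5], [4, 9], [6], [8]]

Insert each entry of the permutation into P by Schensted row insertion, recording in Q the position of each new cell.

After inserting 6: P = [[6]].
After inserting 9: P = [[6, 9]].
After inserting 8: P = [[6, 8], [9]].
After inserting 2: P = [[2, 8], [6], [9]].
After inserting 7: P = [[2, 7], [6, 8], [9]].
After inserting 4: P = [[2, 4], [6, 7], [8], [9]].
After inserting 5: P = [[2, 4, 5], [6, 7], [8], [9]].
After inserting 1: P = [[1, 4, 5], [2, 7], [6], [8], [9]].
After inserting 3: P = [[1, 3, 5], [2, 4], [6, 7], [8], [9]].

So P = [[1, 3, 5], [2, 4], [6, 7], [8], [9]], Q = [[1, 2, 7], [3, 5], [4, 9], [6], [8]].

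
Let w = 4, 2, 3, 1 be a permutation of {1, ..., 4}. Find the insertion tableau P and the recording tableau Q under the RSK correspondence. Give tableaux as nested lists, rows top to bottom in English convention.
P = [[1, 3], [2], [4]], Q = [[1, 3], [2], [4]]

Insert each entry of the permutation into P by Schensted row insertion, recording in Q the position of each new cell.

Insert 4: appended to row 1. P = [[4]], Q = [[1]].
Insert 2: 2 bumps 4 from row 1; 4 starts row 2. P = [[2], [4]], Q = [[1], [2]].
Insert 3: appended to row 1. P = [[2, 3], [4]], Q = [[1, 3], [2]].
Insert 1: 1 bumps 2 from row 1; 2 bumps 4 from row 2; 4 starts row 3. P = [[1, 3], [2], [4]], Q = [[1, 3], [2], [4]].

So P = [[1, 3], [2], [4]], Q = [[1, 3], [2], [4]].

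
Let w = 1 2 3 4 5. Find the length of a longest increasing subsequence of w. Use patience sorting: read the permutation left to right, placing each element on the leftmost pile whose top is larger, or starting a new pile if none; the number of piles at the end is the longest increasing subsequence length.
1: new pile. tops = [1]
2: new pile. tops = [1, 2]
3: new pile. tops = [1, 2, 3]
4: new pile. tops = [1, 2, 3, 4]
5: new pile. tops = [1, 2, 3, 4, 5]

5 piles, so the longest increasing subsequence has length 5.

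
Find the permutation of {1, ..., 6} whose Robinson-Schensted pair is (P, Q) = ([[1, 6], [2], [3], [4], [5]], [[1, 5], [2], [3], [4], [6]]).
Reverse the RSK construction: for i from n down to 1, find the cell of Q containing i, remove the entry at that cell from P, and reverse-bump it up through P; the value ejected from row 1 is w(i).

Step i=6: Q has 6 at row 5, column 1; remove 5 from row 5 of P and reverse-bump: 5 enters row 4 and ejects 4; 4 enters row 3 and ejects 3; 3 enters row 2 and ejects 2; 2 enters row 1 and ejects 1. So w(6) = 1. P is now [[2, 6], [3], [4], [5]].
Step i=5: Q has 5 at row 1, column 2; remove that cell from P, ejecting 6. So w(5) = 6. P is now [[2], [3], [4], [5]].
Step i=4: Q has 4 at row 4, column 1; remove 5 from row 4 of P and reverse-bump: 5 enters row 3 and ejects 4; 4 enters row 2 and ejects 3; 3 enters row 1 and ejects 2. So w(4) = 2. P is now [[3], [4], [5]].
Step i=3: Q has 3 at row 3, column 1; remove 5 from row 3 of P and reverse-bump: 5 enters row 2 and ejects 4; 4 enters row 1 and ejects 3. So w(3) = 3. P is now [[4], [5]].
Step i=2: Q has 2 at row 2, column 1; remove 5 from row 2 of P and reverse-bump: 5 enters row 1 and ejects 4. So w(2) = 4. P is now [[5]].
Step i=1: Q has 1 at row 1, column 1; remove that cell from P, ejecting 5. So w(1) = 5. P is now [].

So w = 5 4 3 2 6 1.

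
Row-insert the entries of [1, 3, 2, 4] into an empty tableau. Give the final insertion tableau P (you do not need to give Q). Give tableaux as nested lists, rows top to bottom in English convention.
Insert 1: appended to row 1. P = [[1]].
Insert 3: appended to row 1. P = [[1, 3]].
Insert 2: 2 bumps 3 from row 1; 3 starts row 2. P = [[1, 2], [3]].
Insert 4: appended to row 1. P = [[1, 2, 4], [3]].

So P = [[1, 2, 4], [3]].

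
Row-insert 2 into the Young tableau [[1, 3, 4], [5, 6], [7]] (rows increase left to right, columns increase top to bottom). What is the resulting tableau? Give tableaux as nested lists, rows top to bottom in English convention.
In row 1, 2 replaces 3 (the leftmost entry greater than 2); 3 is bumped to row 2. In row 2, 3 replaces 5 (the leftmost entry greater than 3); 5 is bumped to row 3. In row 3, 5 replaces 7 (the leftmost entry greater than 5); 7 is bumped to row 4. 7 starts a new row 4. The new tableau is [[1, 2, 4], [3, 6], [5], [7]].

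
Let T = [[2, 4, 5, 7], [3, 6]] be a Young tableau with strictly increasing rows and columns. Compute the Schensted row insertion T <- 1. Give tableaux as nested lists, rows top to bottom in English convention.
In row 1, 1 replaces 2 (the leftmost entry greater than 1); 2 is bumped to row 2. In row 2, 2 replaces 3 (the leftmost entry greater than 2); 3 is bumped to row 3. 3 starts a new row 3. The new tableau is [[1, 4, 5, 7], [2, 6], [3]].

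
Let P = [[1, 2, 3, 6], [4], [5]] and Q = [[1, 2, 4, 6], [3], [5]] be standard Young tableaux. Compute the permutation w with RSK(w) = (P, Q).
Reverse the RSK construction: for i from n down to 1, find the cell of Q containing i, remove the entry at that cell from P, and reverse-bump it up through P; the value ejected from row 1 is w(i).

Step i=6: Q has 6 at row 1, column 4; remove that cell from P, ejecting 6. So w(6) = 6. P is now [[1, 2, 3], [4], [5]].
Step i=5: Q has 5 at row 3, column 1; remove 5 from row 3 of P and reverse-bump: 5 enters row 2 and ejects 4; 4 enters row 1 and ejects 3. So w(5) = 3. P is now [[1, 2, 4], [5]].
Step i=4: Q has 4 at row 1, column 3; remove that cell from P, ejecting 4. So w(4) = 4. P is now [[1, 2], [5]].
Step i=3: Q has 3 at row 2, column 1; remove 5 from row 2 of P and reverse-bump: 5 enters row 1 and ejects 2. So w(3) = 2. P is now [[1, 5]].
Step i=2: Q has 2 at row 1, column 2; remove that cell from P, ejecting 5. So w(2) = 5. P is now [[1]].
Step i=1: Q has 1 at row 1, column 1; remove that cell from P, ejecting 1. So w(1) = 1. P is now [].

So w = 1 5 2 4 3 6.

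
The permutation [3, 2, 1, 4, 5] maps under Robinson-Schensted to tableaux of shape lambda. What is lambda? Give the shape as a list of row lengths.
Row-insert each entry into an empty tableau.

After inserting 3: P = [[3]].
After inserting 2: P = [[2], [3]].
After inserting 1: P = [[1], [2], [3]].
After inserting 4: P = [[1, 4], [2], [3]].
After inserting 5: P = [[1, 4, 5], [2], [3]].

The final insertion tableau P = [[1, 4, 5], [2], [3]] has shape [3, 1, 1].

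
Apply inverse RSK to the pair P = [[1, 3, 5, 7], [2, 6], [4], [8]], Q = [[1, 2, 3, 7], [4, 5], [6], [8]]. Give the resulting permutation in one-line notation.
Reverse RSK: for i = n, n-1, ..., 1, locate i in Q, remove the corresponding corner cell from P, and reverse-bump its entry up through P; the value ejected from row 1 is w(i).

So w = 2 4 8 3 6 5 7 1.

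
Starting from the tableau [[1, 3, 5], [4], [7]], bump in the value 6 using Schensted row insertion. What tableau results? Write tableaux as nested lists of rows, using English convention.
[[1, 3, 5, 6], [4], [7]]

6 is larger than every entry of row 1, so it is appended to row 1. The new tableau is [[1, 3, 5, 6], [4], [7]].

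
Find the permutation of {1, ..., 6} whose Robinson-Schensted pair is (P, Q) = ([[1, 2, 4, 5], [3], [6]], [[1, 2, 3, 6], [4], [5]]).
Reverse the RSK construction: for i from n down to 1, find the cell of Q containing i, remove the entry at that cell from P, and reverse-bump it up through P; the value ejected from row 1 is w(i).

Step i=6: Q has 6 at row 1, column 4; remove that cell from P, ejecting 5. So w(6) = 5. P is now [[1, 2, 4], [3], [6]].
Step i=5: Q has 5 at row 3, column 1; remove 6 from row 3 of P and reverse-bump: 6 enters row 2 and ejects 3; 3 enters row 1 and ejects 2. So w(5) = 2. P is now [[1, 3, 4], [6]].
Step i=4: Q has 4 at row 2, column 1; remove 6 from row 2 of P and reverse-bump: 6 enters row 1 and ejects 4. So w(4) = 4. P is now [[1, 3, 6]].
Step i=3: Q has 3 at row 1, column 3; remove that cell from P, ejecting 6. So w(3) = 6. P is now [[1, 3]].
Step i=2: Q has 2 at row 1, column 2; remove that cell from P, ejecting 3. So w(2) = 3. P is now [[1]].
Step i=1: Q has 1 at row 1, column 1; remove that cell from P, ejecting 1. So w(1) = 1. P is now [].

So w = 1 3 6 4 2 5.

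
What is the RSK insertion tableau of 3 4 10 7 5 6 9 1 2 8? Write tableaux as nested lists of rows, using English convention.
Insert 3: appended to row 1. P = [[3]].
Insert 4: appended to row 1. P = [[3, 4]].
Insert 10: appended to row 1. P = [[3, 4, 10]].
Insert 7: 7 bumps 10 from row 1; 10 starts row 2. P = [[3, 4, 7], [10]].
Insert 5: 5 bumps 7 from row 1; 7 bumps 10 from row 2; 10 starts row 3. P = [[3, 4, 5], [7], [10]].
Insert 6: appended to row 1. P = [[3, 4, 5, 6], [7], [10]].
Insert 9: appended to row 1. P = [[3, 4, 5, 6, 9], [7], [10]].
Insert 1: 1 bumps 3 from row 1; 3 bumps 7 from row 2; 7 bumps 10 from row 3; 10 starts row 4. P = [[1, 4, 5, 6, 9], [3], [7], [10]].
Insert 2: 2 bumps 4 from row 1; 4 appends to row 2. P = [[1, 2, 5, 6, 9], [3, 4], [7], [10]].
Insert 8: 8 bumps 9 from row 1; 9 appends to row 2. P = [[1, 2, 5, 6, 8], [3, 4, 9], [7], [10]].

So P = [[1, 2, 5, 6, 8], [3, 4, 9], [7], [10]].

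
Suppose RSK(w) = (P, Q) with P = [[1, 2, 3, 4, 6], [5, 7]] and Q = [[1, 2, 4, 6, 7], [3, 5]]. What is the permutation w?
1 5 2 7 3 4 6

Reverse the RSK construction: for i from n down to 1, find the cell of Q containing i, remove the entry at that cell from P, and reverse-bump it up through P; the value ejected from row 1 is w(i).

Step i=7: Q has 7 at row 1, column 5; remove that cell from P, ejecting 6. So w(7) = 6. P is now [[1, 2, 3, 4], [5, 7]].
Step i=6: Q has 6 at row 1, column 4; remove that cell from P, ejecting 4. So w(6) = 4. P is now [[1, 2, 3], [5, 7]].
Step i=5: Q has 5 at row 2, column 2; remove 7 from row 2 of P and reverse-bump: 7 enters row 1 and ejects 3. So w(5) = 3. P is now [[1, 2, 7], [5]].
Step i=4: Q has 4 at row 1, column 3; remove that cell from P, ejecting 7. So w(4) = 7. P is now [[1, 2], [5]].
Step i=3: Q has 3 at row 2, column 1; remove 5 from row 2 of P and reverse-bump: 5 enters row 1 and ejects 2. So w(3) = 2. P is now [[1, 5]].
Step i=2: Q has 2 at row 1, column 2; remove that cell from P, ejecting 5. So w(2) = 5. P is now [[1]].
Step i=1: Q has 1 at row 1, column 1; remove that cell from P, ejecting 1. So w(1) = 1. P is now [].

So w = 1 5 2 7 3 4 6.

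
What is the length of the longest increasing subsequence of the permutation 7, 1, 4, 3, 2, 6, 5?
3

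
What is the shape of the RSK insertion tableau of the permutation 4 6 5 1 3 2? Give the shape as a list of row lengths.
RSK row insertion gives P = [[1, 2], [3, 5], [4], [6]], which has shape [2, 2, 1, 1].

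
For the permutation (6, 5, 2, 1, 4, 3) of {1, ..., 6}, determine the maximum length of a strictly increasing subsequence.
2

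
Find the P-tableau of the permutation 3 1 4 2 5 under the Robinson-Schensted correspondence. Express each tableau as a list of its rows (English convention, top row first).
P = [[1, 2, 5], [3, 4]]

After inserting 3: P = [[3]].
After inserting 1: P = [[1], [3]].
After inserting 4: P = [[1, 4], [3]].
After inserting 2: P = [[1, 2], [3, 4]].
After inserting 5: P = [[1, 2, 5], [3, 4]].

So P = [[1, 2, 5], [3, 4]].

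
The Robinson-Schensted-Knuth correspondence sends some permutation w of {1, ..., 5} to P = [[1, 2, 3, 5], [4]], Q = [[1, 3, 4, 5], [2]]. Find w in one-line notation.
Reverse RSK: for i = n, n-1, ..., 1, locate i in Q, remove the corresponding corner cell from P, and reverse-bump its entry up through P; the value ejected from row 1 is w(i).

So w = 4 1 2 3 5.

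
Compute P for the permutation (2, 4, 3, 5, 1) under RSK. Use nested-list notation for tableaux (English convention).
P = [[1, 3, 5], [2], [4]]

Insert 2: appended to row 1. P = [[2]].
Insert 4: appended to row 1. P = [[2, 4]].
Insert 3: 3 bumps 4 from row 1; 4 starts row 2. P = [[2, 3], [4]].
Insert 5: appended to row 1. P = [[2, 3, 5], [4]].
Insert 1: 1 bumps 2 from row 1; 2 bumps 4 from row 2; 4 starts row 3. P = [[1, 3, 5], [2], [4]].

So P = [[1, 3, 5], [2], [4]].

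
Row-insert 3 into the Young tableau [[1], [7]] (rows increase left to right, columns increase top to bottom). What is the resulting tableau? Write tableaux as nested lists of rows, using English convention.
3 is larger than every entry of row 1, so it is appended to row 1. The new tableau is [[1, 3], [7]].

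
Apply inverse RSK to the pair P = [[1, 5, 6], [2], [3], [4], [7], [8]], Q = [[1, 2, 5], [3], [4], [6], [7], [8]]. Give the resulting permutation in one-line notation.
Reverse RSK: for i = n, n-1, ..., 1, locate i in Q, remove the corresponding corner cell from P, and reverse-bump its entry up through P; the value ejected from row 1 is w(i).

So w = 4 8 7 5 6 3 2 1.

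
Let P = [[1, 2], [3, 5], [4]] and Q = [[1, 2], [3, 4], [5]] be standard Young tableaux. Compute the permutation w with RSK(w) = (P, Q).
4 5 1 3 2

Reverse the RSK construction: for i from n down to 1, find the cell of Q containing i, remove the entry at that cell from P, and reverse-bump it up through P; the value ejected from row 1 is w(i).

Step i=5: Q has 5 at row 3, column 1; remove 4 from row 3 of P and reverse-bump: 4 enters row 2 and ejects 3; 3 enters row 1 and ejects 2. So w(5) = 2. P is now [[1, 3], [4, 5]].
Step i=4: Q has 4 at row 2, column 2; remove 5 from row 2 of P and reverse-bump: 5 enters row 1 and ejects 3. So w(4) = 3. P is now [[1, 5], [4]].
Step i=3: Q has 3 at row 2, column 1; remove 4 from row 2 of P and reverse-bump: 4 enters row 1 and ejects 1. So w(3) = 1. P is now [[4, 5]].
Step i=2: Q has 2 at row 1, column 2; remove that cell from P, ejecting 5. So w(2) = 5. P is now [[4]].
Step i=1: Q has 1 at row 1, column 1; remove that cell from P, ejecting 4. So w(1) = 4. P is now [].

So w = 4 5 1 3 2.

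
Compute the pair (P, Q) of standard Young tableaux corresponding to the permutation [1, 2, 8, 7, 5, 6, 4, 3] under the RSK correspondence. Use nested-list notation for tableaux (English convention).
Insert each entry of the permutation into P by Schensted row insertion, recording in Q the position of each new cell.

Insert 1: appended to row 1. P = [[1]], Q = [[1]].
Insert 2: appended to row 1. P = [[1, 2]], Q = [[1, 2]].
Insert 8: appended to row 1. P = [[1, 2, 8]], Q = [[1, 2, 3]].
Insert 7: 7 bumps 8 from row 1; 8 starts row 2. P = [[1, 2, 7], [8]], Q = [[1, 2, 3], [4]].
Insert 5: 5 bumps 7 from row 1; 7 bumps 8 from row 2; 8 starts row 3. P = [[1, 2, 5], [7], [8]], Q = [[1, 2, 3], [4], [5]].
Insert 6: appended to row 1. P = [[1, 2, 5, 6], [7], [8]], Q = [[1, 2, 3, 6], [4], [5]].
Insert 4: 4 bumps 5 from row 1; 5 bumps 7 from row 2; 7 bumps 8 from row 3; 8 starts row 4. P = [[1, 2, 4, 6], [5], [7], [8]], Q = [[1, 2, 3, 6], [4], [5], [7]].
Insert 3: 3 bumps 4 from row 1; 4 bumps 5 from row 2; 5 bumps 7 from row 3; 7 bumps 8 from row 4; 8 starts row 5. P = [[1, 2, 3, 6], [4], [5], [7], [8]], Q = [[1, 2, 3, 6], [4], [5], [7], [8]].

So P = [[1, 2, 3, 6], [4], [5], [7], [8]], Q = [[1, 2, 3, 6], [4], [5], [7], [8]].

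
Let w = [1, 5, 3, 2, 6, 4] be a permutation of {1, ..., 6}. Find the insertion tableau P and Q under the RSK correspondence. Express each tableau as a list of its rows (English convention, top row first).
P = [[1, 2, 4], [3, 6], [5]], Q = [[1, 2, 5], [3, 6], [4]]

Insert each entry of the permutation into P by Schensted row insertion, recording in Q the position of each new cell.

Insert 1: appended to row 1. P = [[1]].
Insert 5: appended to row 1. P = [[1, 5]].
Insert 3: 3 bumps 5 from row 1; 5 starts row 2. P = [[1, 3], [5]].
Insert 2: 2 bumps 3 from row 1; 3 bumps 5 from row 2; 5 starts row 3. P = [[1, 2], [3], [5]].
Insert 6: appended to row 1. P = [[1, 2, 6], [3], [5]].
Insert 4: 4 bumps 6 from row 1; 6 appends to row 2. P = [[1, 2, 4], [3, 6], [5]].

So P = [[1, 2, 4], [3, 6], [5]], Q = [[1, 2, 5], [3, 6], [4]].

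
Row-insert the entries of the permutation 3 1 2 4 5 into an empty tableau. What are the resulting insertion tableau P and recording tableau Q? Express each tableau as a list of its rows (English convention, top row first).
P = [[1, 2, 4, 5], [3]], Q = [[1, 3, 4, 5], [2]]

Insert each entry of the permutation into P by Schensted row insertion, recording in Q the position of each new cell.

Insert 3: appended to row 1. P = [[3]].
Insert 1: 1 bumps 3 from row 1; 3 starts row 2. P = [[1], [3]].
Insert 2: appended to row 1. P = [[1, 2], [3]].
Insert 4: appended to row 1. P = [[1, 2, 4], [3]].
Insert 5: appended to row 1. P = [[1, 2, 4, 5], [3]].

So P = [[1, 2, 4, 5], [3]], Q = [[1, 3, 4, 5], [2]].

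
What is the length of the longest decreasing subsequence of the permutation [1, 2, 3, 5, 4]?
2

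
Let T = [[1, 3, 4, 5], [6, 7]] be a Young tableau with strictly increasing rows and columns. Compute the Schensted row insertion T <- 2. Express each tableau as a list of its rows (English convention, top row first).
[[1, 2, 4, 5], [3, 7], [6]]

In row 1, 2 replaces 3 (the leftmost entry greater than 2); 3 is bumped to row 2. In row 2, 3 replaces 6 (the leftmost entry greater than 3); 6 is bumped to row 3. 6 starts a new row 3. The new tableau is [[1, 2, 4, 5], [3, 7], [6]].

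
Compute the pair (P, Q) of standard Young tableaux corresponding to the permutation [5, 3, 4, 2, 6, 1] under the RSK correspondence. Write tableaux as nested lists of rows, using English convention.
P = [[1, 4, 6], [2], [3], [5]], Q = [[1, 3, 5], [2], [4], [6]]

Insert each entry of the permutation into P by Schensted row insertion, recording in Q the position of each new cell.

Insert 5: appended to row 1. P = [[5]].
Insert 3: 3 bumps 5 from row 1; 5 starts row 2. P = [[3], [5]].
Insert 4: appended to row 1. P = [[3, 4], [5]].
Insert 2: 2 bumps 3 from row 1; 3 bumps 5 from row 2; 5 starts row 3. P = [[2, 4], [3], [5]].
Insert 6: appended to row 1. P = [[2, 4, 6], [3], [5]].
Insert 1: 1 bumps 2 from row 1; 2 bumps 3 from row 2; 3 bumps 5 from row 3; 5 starts row 4. P = [[1, 4, 6], [2], [3], [5]].

So P = [[1, 4, 6], [2], [3], [5]], Q = [[1, 3, 5], [2], [4], [6]].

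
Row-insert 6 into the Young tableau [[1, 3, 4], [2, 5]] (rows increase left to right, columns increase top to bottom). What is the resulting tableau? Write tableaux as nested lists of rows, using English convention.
[[1, 3, 4, 6], [2, 5]]

6 is larger than every entry of row 1, so it is appended to row 1. The new tableau is [[1, 3, 4, 6], [2, 5]].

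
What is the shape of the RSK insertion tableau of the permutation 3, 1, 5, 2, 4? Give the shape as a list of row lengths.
[3, 2]

Row-insert each entry into an empty tableau.

After inserting 3: P = [[3]].
After inserting 1: P = [[1], [3]].
After inserting 5: P = [[1, 5], [3]].
After inserting 2: P = [[1, 2], [3, 5]].
After inserting 4: P = [[1, 2, 4], [3, 5]].

The final insertion tableau P = [[1, 2, 4], [3, 5]] has shape [3, 2].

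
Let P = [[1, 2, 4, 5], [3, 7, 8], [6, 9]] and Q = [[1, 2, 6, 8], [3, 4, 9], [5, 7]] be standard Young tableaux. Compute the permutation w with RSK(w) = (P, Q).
6 9 1 3 2 7 4 8 5

Reverse the RSK construction: for i from n down to 1, find the cell of Q containing i, remove the entry at that cell from P, and reverse-bump it up through P; the value ejected from row 1 is w(i).

Step i=9: Q has 9 at row 2, column 3; remove 8 from row 2 of P and reverse-bump: 8 enters row 1 and ejects 5. So w(9) = 5. P is now [[1, 2, 4, 8], [3, 7], [6, 9]].
Step i=8: Q has 8 at row 1, column 4; remove that cell from P, ejecting 8. So w(8) = 8. P is now [[1, 2, 4], [3, 7], [6, 9]].
Step i=7: Q has 7 at row 3, column 2; remove 9 from row 3 of P and reverse-bump: 9 enters row 2 and ejects 7; 7 enters row 1 and ejects 4. So w(7) = 4. P is now [[1, 2, 7], [3, 9], [6]].
Step i=6: Q has 6 at row 1, column 3; remove that cell from P, ejecting 7. So w(6) = 7. P is now [[1, 2], [3, 9], [6]].
Step i=5: Q has 5 at row 3, column 1; remove 6 from row 3 of P and reverse-bump: 6 enters row 2 and ejects 3; 3 enters row 1 and ejects 2. So w(5) = 2. P is now [[1, 3], [6, 9]].
Step i=4: Q has 4 at row 2, column 2; remove 9 from row 2 of P and reverse-bump: 9 enters row 1 and ejects 3. So w(4) = 3. P is now [[1, 9], [6]].
Step i=3: Q has 3 at row 2, column 1; remove 6 from row 2 of P and reverse-bump: 6 enters row 1 and ejects 1. So w(3) = 1. P is now [[6, 9]].
Step i=2: Q has 2 at row 1, column 2; remove that cell from P, ejecting 9. So w(2) = 9. P is now [[6]].
Step i=1: Q has 1 at row 1, column 1; remove that cell from P, ejecting 6. So w(1) = 6. P is now [].

So w = 6 9 1 3 2 7 4 8 5.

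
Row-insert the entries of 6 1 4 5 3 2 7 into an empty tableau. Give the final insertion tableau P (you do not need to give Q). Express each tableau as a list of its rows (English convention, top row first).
After inserting 6: P = [[6]].
After inserting 1: P = [[1], [6]].
After inserting 4: P = [[1, 4], [6]].
After inserting 5: P = [[1, 4, 5], [6]].
After inserting 3: P = [[1, 3, 5], [4], [6]].
After inserting 2: P = [[1, 2, 5], [3], [4], [6]].
After inserting 7: P = [[1, 2, 5, 7], [3], [4], [6]].

So P = [[1, 2, 5, 7], [3], [4], [6]].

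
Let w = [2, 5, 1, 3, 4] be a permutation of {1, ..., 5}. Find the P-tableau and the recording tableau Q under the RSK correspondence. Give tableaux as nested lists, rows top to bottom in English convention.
Insert each entry of the permutation into P by Schensted row insertion, recording in Q the position of each new cell.

Insert 2: appended to row 1. P = [[2]], Q = [[1]].
Insert 5: appended to row 1. P = [[2, 5]], Q = [[1, 2]].
Insert 1: 1 bumps 2 from row 1; 2 starts row 2. P = [[1, 5], [2]], Q = [[1, 2], [3]].
Insert 3: 3 bumps 5 from row 1; 5 appends to row 2. P = [[1, 3], [2, 5]], Q = [[1, 2], [3, 4]].
Insert 4: appended to row 1. P = [[1, 3, 4], [2, 5]], Q = [[1, 2, 5], [3, 4]].

So P = [[1, 3, 4], [2, 5]], Q = [[1, 2, 5], [3, 4]].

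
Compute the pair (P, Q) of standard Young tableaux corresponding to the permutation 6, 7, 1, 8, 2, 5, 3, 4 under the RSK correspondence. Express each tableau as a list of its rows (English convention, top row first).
P = [[1, 2, 3, 4], [5, 7, 8], [6]], Q = [[1, 2, 4, 8], [3, 5, 6], [7]]

Insert each entry of the permutation into P by Schensted row insertion, recording in Q the position of each new cell.

Insert 6: appended to row 1. P = [[6]].
Insert 7: appended to row 1. P = [[6, 7]].
Insert 1: 1 bumps 6 from row 1; 6 starts row 2. P = [[1, 7], [6]].
Insert 8: appended to row 1. P = [[1, 7, 8], [6]].
Insert 2: 2 bumps 7 from row 1; 7 appends to row 2. P = [[1, 2, 8], [6, 7]].
Insert 5: 5 bumps 8 from row 1; 8 appends to row 2. P = [[1, 2, 5], [6, 7, 8]].
Insert 3: 3 bumps 5 from row 1; 5 bumps 6 from row 2; 6 starts row 3. P = [[1, 2, 3], [5, 7, 8], [6]].
Insert 4: appended to row 1. P = [[1, 2, 3, 4], [5, 7, 8], [6]].

So P = [[1, 2, 3, 4], [5, 7, 8], [6]], Q = [[1, 2, 4, 8], [3, 5, 6], [7]].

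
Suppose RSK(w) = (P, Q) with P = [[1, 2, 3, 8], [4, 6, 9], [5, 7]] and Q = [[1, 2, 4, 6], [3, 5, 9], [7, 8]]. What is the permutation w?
1 5 4 7 6 9 2 3 8

Reverse the RSK construction: for i from n down to 1, find the cell of Q containing i, remove the entry at that cell from P, and reverse-bump it up through P; the value ejected from row 1 is w(i).

Step i=9: Q has 9 at row 2, column 3; remove 9 from row 2 of P and reverse-bump: 9 enters row 1 and ejects 8. So w(9) = 8. P is now [[1, 2, 3, 9], [4, 6], [5, 7]].
Step i=8: Q has 8 at row 3, column 2; remove 7 from row 3 of P and reverse-bump: 7 enters row 2 and ejects 6; 6 enters row 1 and ejects 3. So w(8) = 3. P is now [[1, 2, 6, 9], [4, 7], [5]].
Step i=7: Q has 7 at row 3, column 1; remove 5 from row 3 of P and reverse-bump: 5 enters row 2 and ejects 4; 4 enters row 1 and ejects 2. So w(7) = 2. P is now [[1, 4, 6, 9], [5, 7]].
Step i=6: Q has 6 at row 1, column 4; remove that cell from P, ejecting 9. So w(6) = 9. P is now [[1, 4, 6], [5, 7]].
Step i=5: Q has 5 at row 2, column 2; remove 7 from row 2 of P and reverse-bump: 7 enters row 1 and ejects 6. So w(5) = 6. P is now [[1, 4, 7], [5]].
Step i=4: Q has 4 at row 1, column 3; remove that cell from P, ejecting 7. So w(4) = 7. P is now [[1, 4], [5]].
Step i=3: Q has 3 at row 2, column 1; remove 5 from row 2 of P and reverse-bump: 5 enters row 1 and ejects 4. So w(3) = 4. P is now [[1, 5]].
Step i=2: Q has 2 at row 1, column 2; remove that cell from P, ejecting 5. So w(2) = 5. P is now [[1]].
Step i=1: Q has 1 at row 1, column 1; remove that cell from P, ejecting 1. So w(1) = 1. P is now [].

So w = 1 5 4 7 6 9 2 3 8.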